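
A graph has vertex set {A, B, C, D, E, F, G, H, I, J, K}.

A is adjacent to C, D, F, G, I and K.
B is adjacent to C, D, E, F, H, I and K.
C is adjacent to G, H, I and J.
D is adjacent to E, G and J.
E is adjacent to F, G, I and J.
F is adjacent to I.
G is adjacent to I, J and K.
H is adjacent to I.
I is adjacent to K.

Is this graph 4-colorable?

Yes

The chromatic number is 4. B, E, F, I are pairwise adjacent (a clique of size 4), so at least 4 colors are needed.
A valid assignment using 4 colors: A=green, B=blue, C=yellow, D=yellow, E=green, F=yellow, G=blue, H=green, I=red, J=red, K=yellow.
That is already a proper 4-coloring.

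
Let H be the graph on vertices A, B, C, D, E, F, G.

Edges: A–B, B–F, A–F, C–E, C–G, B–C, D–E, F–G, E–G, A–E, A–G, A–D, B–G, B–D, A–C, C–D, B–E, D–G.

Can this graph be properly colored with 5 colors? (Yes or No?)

No

A, B, C, D, E, G form a clique, so at least 6 colors are needed.
So 5 colors are not enough.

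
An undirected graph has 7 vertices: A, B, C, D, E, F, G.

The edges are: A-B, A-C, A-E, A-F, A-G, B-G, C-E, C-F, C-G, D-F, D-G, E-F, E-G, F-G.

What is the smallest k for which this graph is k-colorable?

A, C, E, F, G are mutually adjacent (a clique of size 5), so at least 5 colors are needed.
5 colors suffice: color 1 → {G}; color 2 → {A, D}; color 3 → {B, F}; color 4 → {C}; color 5 → {E}. No two adjacent vertices share a color.

5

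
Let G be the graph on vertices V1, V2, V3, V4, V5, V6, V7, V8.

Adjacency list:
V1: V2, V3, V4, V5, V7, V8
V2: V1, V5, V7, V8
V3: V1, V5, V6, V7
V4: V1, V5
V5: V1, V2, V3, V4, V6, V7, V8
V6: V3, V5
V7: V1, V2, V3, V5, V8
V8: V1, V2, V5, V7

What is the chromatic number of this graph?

V1, V2, V5, V7, V8 form a clique, so at least 5 colors are needed.
One proper 5-coloring: V1=2, V2=4, V3=4, V4=3, V5=1, V6=2, V7=3, V8=5. Each edge has distinct colors on its endpoints.

5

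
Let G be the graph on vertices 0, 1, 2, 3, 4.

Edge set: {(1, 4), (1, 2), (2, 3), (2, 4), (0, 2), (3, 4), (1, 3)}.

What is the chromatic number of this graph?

4

1, 2, 3, 4 are mutually adjacent (a clique of size 4), so at least 4 colors are needed.
4 colors suffice: 0=blue, 1=yellow, 2=red, 3=green, 4=blue. No two adjacent vertices share a color.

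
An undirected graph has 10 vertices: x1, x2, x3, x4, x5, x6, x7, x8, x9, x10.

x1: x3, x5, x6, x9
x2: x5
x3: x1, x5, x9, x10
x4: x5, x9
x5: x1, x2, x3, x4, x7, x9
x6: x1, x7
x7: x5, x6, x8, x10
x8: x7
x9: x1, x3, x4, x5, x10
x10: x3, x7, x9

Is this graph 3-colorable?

No

x1, x3, x5, x9 are pairwise adjacent (a clique of size 4), so at least 4 colors are needed.
So 3 colors are not enough.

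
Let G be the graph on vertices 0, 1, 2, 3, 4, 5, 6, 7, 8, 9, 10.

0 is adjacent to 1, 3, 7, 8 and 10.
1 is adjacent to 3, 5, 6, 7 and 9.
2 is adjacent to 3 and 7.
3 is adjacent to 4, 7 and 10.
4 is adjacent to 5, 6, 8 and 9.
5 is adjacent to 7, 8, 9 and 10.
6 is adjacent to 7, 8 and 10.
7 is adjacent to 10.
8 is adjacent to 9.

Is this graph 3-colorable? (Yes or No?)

0, 3, 7, 10 form a clique, so at least 4 colors are needed.
So 3 colors are not enough.

No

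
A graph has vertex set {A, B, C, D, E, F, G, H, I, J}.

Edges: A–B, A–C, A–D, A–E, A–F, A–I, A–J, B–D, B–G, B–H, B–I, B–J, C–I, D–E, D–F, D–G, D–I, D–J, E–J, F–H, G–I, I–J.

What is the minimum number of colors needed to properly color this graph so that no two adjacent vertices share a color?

A, B, D, I, J are pairwise adjacent (a clique of size 5), so at least 5 colors are needed.
One proper 5-coloring: A=1, B=4, C=2, D=2, E=3, F=3, G=1, H=1, I=3, J=5. No two adjacent vertices share a color.

5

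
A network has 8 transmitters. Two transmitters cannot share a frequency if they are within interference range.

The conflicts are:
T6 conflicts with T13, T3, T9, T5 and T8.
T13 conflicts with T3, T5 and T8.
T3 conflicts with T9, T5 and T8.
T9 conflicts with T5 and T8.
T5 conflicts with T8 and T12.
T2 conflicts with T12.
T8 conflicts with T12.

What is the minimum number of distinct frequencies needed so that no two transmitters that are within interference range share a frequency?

5

T6, T3, T9, T5, T8 pairwise conflict, so at least 5 frequencies are needed.
A valid assignment using 5 frequencies: T6=4, T13=5, T3=3, T9=5, T5=1, T2=1, T8=2, T12=3. Every pair that conflicts lands in different frequencies.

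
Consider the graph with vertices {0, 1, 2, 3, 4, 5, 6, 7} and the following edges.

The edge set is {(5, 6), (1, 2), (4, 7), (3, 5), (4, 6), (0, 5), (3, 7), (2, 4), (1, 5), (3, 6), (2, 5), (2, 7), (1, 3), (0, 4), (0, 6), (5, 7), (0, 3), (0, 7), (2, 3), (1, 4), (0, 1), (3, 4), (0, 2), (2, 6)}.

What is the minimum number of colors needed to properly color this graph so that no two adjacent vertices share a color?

0, 1, 2, 3, 5 form a clique, so at least 5 colors are needed.
5 colors suffice: color red → {2}; color blue → {0}; color green → {3}; color yellow → {4, 5}; color purple → {1, 6, 7}. Every edge joins two different colors.

5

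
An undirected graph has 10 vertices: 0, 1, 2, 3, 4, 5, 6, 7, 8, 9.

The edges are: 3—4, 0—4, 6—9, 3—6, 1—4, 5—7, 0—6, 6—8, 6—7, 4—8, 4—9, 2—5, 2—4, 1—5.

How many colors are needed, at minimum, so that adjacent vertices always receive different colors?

2 and 4 are adjacent, so at least 2 colors are needed.
A valid assignment using 2 colors: 0=b, 1=b, 2=b, 3=b, 4=a, 5=a, 6=a, 7=b, 8=b, 9=b. No two adjacent vertices share a color.

2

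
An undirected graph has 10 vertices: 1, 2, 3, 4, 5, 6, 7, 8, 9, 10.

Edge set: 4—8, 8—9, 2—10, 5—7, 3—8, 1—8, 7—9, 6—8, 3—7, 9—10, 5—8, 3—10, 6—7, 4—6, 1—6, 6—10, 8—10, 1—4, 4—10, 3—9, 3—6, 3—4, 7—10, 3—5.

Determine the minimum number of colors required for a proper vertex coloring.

5

3, 4, 6, 8, 10 are pairwise adjacent (a clique of size 5), so at least 5 colors are needed.
5 colors suffice: color red → {1, 2, 3}; color blue → {7, 8}; color green → {5, 10}; color yellow → {6, 9}; color purple → {4}. No two adjacent vertices share a color.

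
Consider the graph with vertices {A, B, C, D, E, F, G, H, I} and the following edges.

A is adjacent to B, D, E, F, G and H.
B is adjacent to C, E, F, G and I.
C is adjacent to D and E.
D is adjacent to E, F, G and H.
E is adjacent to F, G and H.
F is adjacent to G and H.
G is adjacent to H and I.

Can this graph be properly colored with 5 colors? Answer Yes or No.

No

A, D, E, F, G, H form a clique, so at least 6 colors are needed.
So 5 colors are not enough.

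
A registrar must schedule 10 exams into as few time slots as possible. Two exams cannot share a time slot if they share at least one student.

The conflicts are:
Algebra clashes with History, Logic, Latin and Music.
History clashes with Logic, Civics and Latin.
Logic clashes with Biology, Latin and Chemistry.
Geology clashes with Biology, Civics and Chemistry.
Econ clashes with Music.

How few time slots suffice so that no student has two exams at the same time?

Algebra, History, Logic, Latin are mutually in conflict, so at least 4 time slots are needed.
4 time slots suffice: time slot 1 → {Logic, Geology, Music}; time slot 2 → {Algebra, Biology, Civics, Chemistry, Econ}; time slot 3 → {History}; time slot 4 → {Latin}. No two conflicting exams share a time slot.

4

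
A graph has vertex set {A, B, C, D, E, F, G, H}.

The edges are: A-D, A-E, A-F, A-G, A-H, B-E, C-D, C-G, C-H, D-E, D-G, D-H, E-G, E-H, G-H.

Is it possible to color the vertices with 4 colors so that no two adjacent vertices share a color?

No

A, D, E, G, H are pairwise adjacent (a clique of size 5), so at least 5 colors are needed.
So 4 colors are not enough.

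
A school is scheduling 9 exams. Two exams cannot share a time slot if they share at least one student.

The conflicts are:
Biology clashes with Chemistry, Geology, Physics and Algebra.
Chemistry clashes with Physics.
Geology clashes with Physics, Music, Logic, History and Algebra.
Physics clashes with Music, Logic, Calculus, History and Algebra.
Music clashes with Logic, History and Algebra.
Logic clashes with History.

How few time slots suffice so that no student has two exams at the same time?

Geology, Physics, Music, Logic, History pairwise conflict, so at least 5 time slots are needed.
Using 5 time slots: Biology=3, Chemistry=2, Geology=2, Physics=1, Music=3, Logic=4, Calculus=2, History=5, Algebra=4. Each listed conflict is separated.

5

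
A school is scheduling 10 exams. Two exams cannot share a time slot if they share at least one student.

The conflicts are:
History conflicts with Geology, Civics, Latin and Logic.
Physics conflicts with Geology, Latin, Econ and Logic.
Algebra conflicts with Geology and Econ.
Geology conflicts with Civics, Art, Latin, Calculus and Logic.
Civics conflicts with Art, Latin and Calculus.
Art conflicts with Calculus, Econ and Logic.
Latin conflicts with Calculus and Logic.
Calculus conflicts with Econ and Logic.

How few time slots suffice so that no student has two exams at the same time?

4

Geology, Civics, Art, Calculus pairwise conflict, so at least 4 time slots are needed.
4 time slots suffice: History=4, Physics=4, Algebra=2, Geology=1, Civics=3, Art=2, Latin=2, Calculus=4, Econ=1, Logic=3. Every pair that conflicts lands in different time slots.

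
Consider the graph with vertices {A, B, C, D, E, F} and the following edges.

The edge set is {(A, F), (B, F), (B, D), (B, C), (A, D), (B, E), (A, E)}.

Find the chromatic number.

2

A and D are adjacent, so at least 2 colors are needed.
One proper 2-coloring: A=red, B=red, C=blue, D=blue, E=blue, F=blue. Each edge has distinct colors on its endpoints.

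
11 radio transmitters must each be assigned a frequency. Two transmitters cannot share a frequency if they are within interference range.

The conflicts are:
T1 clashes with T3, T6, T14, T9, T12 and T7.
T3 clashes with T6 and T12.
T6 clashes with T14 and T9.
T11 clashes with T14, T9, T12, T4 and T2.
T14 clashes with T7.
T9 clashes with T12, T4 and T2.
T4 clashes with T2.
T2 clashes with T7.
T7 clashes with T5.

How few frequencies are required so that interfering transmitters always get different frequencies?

4

T11, T9, T4, T2 all conflict with each other, so at least 4 frequencies are needed.
4 frequencies suffice: frequency 1 → {T1, T11, T5}; frequency 2 → {T3, T14, T9}; frequency 3 → {T6, T12, T2}; frequency 4 → {T4, T7}. Each listed conflict is separated.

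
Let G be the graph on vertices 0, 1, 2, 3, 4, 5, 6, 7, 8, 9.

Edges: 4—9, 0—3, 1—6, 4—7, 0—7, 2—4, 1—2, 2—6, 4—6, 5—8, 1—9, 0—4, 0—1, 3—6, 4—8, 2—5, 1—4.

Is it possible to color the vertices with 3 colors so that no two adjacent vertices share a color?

1, 2, 4, 6 are pairwise adjacent (a clique of size 4), so at least 4 colors are needed.
So 3 colors are not enough.

No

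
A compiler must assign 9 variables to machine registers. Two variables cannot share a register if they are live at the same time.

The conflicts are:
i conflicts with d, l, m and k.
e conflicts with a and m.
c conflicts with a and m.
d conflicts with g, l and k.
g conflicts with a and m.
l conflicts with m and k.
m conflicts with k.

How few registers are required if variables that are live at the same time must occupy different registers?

i, l, m, k pairwise conflict, so at least 4 registers are needed.
4 registers suffice: register 1 → {d, a, m}; register 2 → {i, e, c, g}; register 3 → {l}; register 4 → {k}. Every pair that conflicts lands in different registers.

4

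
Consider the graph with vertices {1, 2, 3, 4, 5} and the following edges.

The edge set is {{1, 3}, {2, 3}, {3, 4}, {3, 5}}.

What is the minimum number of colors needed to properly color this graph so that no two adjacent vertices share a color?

3 and 4 are adjacent, so at least 2 colors are needed.
A valid assignment using 2 colors: 1=blue, 2=blue, 3=red, 4=blue, 5=blue. No two adjacent vertices share a color.

2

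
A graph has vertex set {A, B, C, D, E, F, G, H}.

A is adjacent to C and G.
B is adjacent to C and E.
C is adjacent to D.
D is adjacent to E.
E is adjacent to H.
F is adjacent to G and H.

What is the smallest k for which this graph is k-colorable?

The cycle E-B-C-A-G-F-H-E has odd length 7, so it cannot be 2-colored; at least 3 colors are needed.
3 colors suffice: color red → {C, E, F}; color blue → {A, B, D, H}; color green → {G}. Each edge has distinct colors on its endpoints.

3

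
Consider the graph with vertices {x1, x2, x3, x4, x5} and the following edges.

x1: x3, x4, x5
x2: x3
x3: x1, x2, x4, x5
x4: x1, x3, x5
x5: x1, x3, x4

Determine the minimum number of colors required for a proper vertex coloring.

4

x1, x3, x4, x5 form a clique, so at least 4 colors are needed.
4 colors suffice: color 1 → {x3}; color 2 → {x1, x2}; color 3 → {x4}; color 4 → {x5}. Every edge joins two different colors.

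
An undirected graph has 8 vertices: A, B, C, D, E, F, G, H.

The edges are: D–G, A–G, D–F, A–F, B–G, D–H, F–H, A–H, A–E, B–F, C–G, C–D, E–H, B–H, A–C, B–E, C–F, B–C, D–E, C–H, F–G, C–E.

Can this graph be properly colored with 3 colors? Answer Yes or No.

No

A, C, F, H are mutually adjacent (a clique of size 4), so at least 4 colors are needed.
So 3 colors are not enough.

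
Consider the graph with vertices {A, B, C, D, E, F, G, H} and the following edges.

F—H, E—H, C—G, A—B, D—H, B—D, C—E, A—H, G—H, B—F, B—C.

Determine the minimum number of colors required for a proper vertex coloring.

The cycle C-E-H-D-B-C has odd length 5, so it cannot be 2-colored; at least 3 colors are needed.
One proper 3-coloring: A=blue, B=red, C=blue, D=blue, E=green, F=blue, G=green, H=red. Each edge has distinct colors on its endpoints.

3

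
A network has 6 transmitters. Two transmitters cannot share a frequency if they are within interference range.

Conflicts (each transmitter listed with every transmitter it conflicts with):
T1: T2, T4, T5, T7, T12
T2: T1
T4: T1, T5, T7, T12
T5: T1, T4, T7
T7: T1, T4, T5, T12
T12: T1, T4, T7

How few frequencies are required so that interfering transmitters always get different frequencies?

T1, T4, T7, T12 all conflict with each other, so at least 4 frequencies are needed.
4 frequencies suffice: frequency 1 → {T1}; frequency 2 → {T2, T7}; frequency 3 → {T4}; frequency 4 → {T5, T12}. Every pair that conflicts lands in different frequencies.

4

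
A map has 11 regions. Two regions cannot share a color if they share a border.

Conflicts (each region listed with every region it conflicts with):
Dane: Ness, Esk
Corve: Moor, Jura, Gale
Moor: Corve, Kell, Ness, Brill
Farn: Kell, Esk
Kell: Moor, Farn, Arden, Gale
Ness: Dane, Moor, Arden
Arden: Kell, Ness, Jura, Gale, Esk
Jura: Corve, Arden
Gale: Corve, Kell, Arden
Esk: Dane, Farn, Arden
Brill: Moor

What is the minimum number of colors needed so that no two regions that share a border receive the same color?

3

Kell, Arden, Gale pairwise conflict, so at least 3 colors are needed.
3 colors suffice: Dane=1, Corve=2, Moor=1, Farn=1, Kell=2, Ness=2, Arden=1, Jura=3, Gale=3, Esk=2, Brill=2. Each listed conflict is separated.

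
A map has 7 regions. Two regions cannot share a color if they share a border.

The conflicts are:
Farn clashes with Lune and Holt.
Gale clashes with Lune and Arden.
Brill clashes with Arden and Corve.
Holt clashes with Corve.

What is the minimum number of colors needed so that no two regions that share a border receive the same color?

The cycle Farn-Lune-Gale-Arden-Brill-Corve-Holt-Farn has odd length 7, so it cannot be 2-colored; at least 3 colors are needed.
3 colors suffice: color 1 → {Lune, Arden, Corve}; color 2 → {Gale, Brill, Holt}; color 3 → {Farn}. No two conflicting regions share a color.

3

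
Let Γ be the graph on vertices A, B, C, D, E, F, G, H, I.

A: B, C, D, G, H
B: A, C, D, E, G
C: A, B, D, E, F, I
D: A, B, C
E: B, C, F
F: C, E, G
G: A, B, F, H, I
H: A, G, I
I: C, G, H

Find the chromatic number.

4

A, B, C, D form a clique, so at least 4 colors are needed.
4 colors suffice: A=2, B=3, C=1, D=4, E=2, F=3, G=1, H=3, I=2. Every edge joins two different colors.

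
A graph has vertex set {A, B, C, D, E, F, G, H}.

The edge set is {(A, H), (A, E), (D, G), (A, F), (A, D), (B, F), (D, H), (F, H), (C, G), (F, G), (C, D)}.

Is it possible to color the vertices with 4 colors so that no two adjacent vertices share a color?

Yes

The chromatic number is 3. A, F, H are mutually adjacent, so at least 3 colors are needed.
A valid assignment using 3 colors: A=1, B=1, C=3, D=2, E=2, F=2, G=1, H=3.
Since 4 ≥ 3, a proper 4-coloring certainly exists.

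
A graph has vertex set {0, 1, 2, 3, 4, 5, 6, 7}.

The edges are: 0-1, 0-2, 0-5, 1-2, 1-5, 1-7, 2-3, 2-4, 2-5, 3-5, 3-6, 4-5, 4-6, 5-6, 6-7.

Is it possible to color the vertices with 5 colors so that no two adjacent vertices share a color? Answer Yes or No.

Yes

The chromatic number is 4. 0, 1, 2, 5 are mutually adjacent (a clique of size 4), so at least 4 colors are needed.
A valid assignment using 4 colors: 0=d, 1=c, 2=b, 3=c, 4=c, 5=a, 6=b, 7=a.
Since 5 ≥ 4, a proper 5-coloring certainly exists.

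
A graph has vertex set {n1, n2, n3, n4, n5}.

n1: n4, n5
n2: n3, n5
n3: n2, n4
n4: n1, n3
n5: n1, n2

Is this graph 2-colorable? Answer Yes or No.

The cycle n2-n5-n1-n4-n3-n2 has odd length 5, so it cannot be 2-colored; at least 3 colors are needed.
So 2 colors are not enough.

No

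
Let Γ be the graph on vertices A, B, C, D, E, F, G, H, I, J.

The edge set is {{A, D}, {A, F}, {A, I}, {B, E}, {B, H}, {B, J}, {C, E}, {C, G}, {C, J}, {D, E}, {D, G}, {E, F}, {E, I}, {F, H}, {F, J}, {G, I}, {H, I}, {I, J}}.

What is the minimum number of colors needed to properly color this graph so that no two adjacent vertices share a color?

F and H are adjacent, so at least 2 colors are needed.
A valid assignment using 2 colors: A=red, B=blue, C=blue, D=blue, E=red, F=blue, G=red, H=red, I=blue, J=red. Each edge has distinct colors on its endpoints.

2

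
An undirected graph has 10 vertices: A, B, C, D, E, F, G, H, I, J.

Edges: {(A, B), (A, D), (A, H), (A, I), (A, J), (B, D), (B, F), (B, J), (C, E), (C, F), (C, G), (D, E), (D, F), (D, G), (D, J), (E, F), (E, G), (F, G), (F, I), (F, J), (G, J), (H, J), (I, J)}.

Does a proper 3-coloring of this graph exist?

No

C, E, F, G form a clique, so at least 4 colors are needed.
So 3 colors are not enough.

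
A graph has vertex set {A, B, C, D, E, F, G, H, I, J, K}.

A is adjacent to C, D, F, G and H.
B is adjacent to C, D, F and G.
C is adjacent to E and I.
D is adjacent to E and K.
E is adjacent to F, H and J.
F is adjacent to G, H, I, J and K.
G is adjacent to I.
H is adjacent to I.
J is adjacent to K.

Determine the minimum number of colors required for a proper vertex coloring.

E, F, H are pairwise adjacent, so at least 3 colors are needed.
One proper 3-coloring: A=2, B=2, C=1, D=1, E=2, F=1, G=3, H=3, I=2, J=3, K=2. No two adjacent vertices share a color.

3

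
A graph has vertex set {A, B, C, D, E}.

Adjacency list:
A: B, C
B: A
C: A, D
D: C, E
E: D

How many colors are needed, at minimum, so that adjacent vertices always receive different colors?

2

C and D are adjacent, so at least 2 colors are needed.
2 colors suffice: color red → {B, C, E}; color blue → {A, D}. Every edge joins two different colors.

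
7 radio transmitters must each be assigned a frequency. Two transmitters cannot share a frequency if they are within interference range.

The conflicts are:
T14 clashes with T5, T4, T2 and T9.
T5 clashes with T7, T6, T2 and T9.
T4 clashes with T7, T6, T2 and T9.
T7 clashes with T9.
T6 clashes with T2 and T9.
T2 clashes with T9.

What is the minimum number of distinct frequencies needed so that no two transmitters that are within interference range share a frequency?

T14, T4, T2, T9 all conflict with each other, so at least 4 frequencies are needed.
Using 4 frequencies: T14=4, T5=2, T4=2, T7=3, T6=4, T2=3, T9=1. Each listed conflict is separated.

4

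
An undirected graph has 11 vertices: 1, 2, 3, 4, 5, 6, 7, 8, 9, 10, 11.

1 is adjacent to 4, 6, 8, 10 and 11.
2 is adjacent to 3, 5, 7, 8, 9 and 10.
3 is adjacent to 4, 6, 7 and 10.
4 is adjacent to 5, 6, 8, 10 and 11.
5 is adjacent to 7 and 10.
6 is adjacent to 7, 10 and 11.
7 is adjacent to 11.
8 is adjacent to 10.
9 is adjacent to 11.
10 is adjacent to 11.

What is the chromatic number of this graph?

1, 4, 6, 10, 11 form a clique, so at least 5 colors are needed.
A valid assignment using 5 colors: 1=e, 2=b, 3=c, 4=b, 5=c, 6=d, 7=a, 8=c, 9=a, 10=a, 11=c. No two adjacent vertices share a color.

5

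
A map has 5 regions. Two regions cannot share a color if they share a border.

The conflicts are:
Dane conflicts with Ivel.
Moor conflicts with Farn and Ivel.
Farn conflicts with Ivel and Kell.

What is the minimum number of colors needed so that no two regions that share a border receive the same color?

3

Moor, Farn, Ivel all conflict with each other, so at least 3 colors are needed.
3 colors suffice: color 1 → {Ivel, Kell}; color 2 → {Dane, Farn}; color 3 → {Moor}. Every pair that conflicts lands in different colors.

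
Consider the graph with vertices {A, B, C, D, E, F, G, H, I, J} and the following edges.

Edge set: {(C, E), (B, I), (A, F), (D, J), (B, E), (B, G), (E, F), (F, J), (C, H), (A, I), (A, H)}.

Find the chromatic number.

The cycle I-A-F-E-B-I has odd length 5, so it cannot be 2-colored; at least 3 colors are needed.
3 colors suffice: A=red, B=blue, C=green, D=blue, E=red, F=blue, G=red, H=blue, I=green, J=red. No two adjacent vertices share a color.

3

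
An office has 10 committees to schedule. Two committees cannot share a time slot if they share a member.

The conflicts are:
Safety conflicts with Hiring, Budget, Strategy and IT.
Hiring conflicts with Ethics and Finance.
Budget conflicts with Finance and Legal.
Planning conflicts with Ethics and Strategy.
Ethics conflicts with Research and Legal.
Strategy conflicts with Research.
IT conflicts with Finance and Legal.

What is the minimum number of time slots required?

The cycle Safety-Strategy-Planning-Ethics-Hiring-Safety has odd length 5, so it cannot be 2-colored; at least 3 time slots are needed.
3 time slots suffice: time slot 1 → {Safety, Ethics, Finance}; time slot 2 → {Hiring, Strategy, Legal}; time slot 3 → {Budget, Planning, Research, IT}. Every pair that conflicts lands in different time slots.

3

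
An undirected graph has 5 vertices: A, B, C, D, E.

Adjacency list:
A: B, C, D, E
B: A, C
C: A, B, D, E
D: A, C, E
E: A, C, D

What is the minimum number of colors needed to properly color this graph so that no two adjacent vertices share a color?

4

A, C, D, E are pairwise adjacent (a clique of size 4), so at least 4 colors are needed.
One proper 4-coloring: A=1, B=3, C=2, D=3, E=4. Each edge has distinct colors on its endpoints.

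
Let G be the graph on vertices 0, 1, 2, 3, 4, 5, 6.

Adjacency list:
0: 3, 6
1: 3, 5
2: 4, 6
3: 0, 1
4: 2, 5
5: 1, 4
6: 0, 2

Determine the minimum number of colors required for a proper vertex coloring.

3

The cycle 3-0-6-2-4-5-1-3 has odd length 7, so it cannot be 2-colored; at least 3 colors are needed.
One proper 3-coloring: 0=c, 1=b, 2=a, 3=a, 4=b, 5=a, 6=b. Every edge joins two different colors.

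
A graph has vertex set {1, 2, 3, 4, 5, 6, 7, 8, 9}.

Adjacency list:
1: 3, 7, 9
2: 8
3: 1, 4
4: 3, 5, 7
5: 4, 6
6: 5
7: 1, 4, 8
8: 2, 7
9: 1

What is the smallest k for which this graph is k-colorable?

2

1 and 9 are adjacent, so at least 2 colors are needed.
2 colors suffice: color a → {1, 4, 6, 8}; color b → {2, 3, 5, 7, 9}. Every edge joins two different colors.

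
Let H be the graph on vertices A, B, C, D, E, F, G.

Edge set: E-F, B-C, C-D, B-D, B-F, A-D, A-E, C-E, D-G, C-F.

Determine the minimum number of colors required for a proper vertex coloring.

3

B, C, F are pairwise adjacent, so at least 3 colors are needed.
3 colors suffice: color 1 → {D, F}; color 2 → {A, C, G}; color 3 → {B, E}. Every edge joins two different colors.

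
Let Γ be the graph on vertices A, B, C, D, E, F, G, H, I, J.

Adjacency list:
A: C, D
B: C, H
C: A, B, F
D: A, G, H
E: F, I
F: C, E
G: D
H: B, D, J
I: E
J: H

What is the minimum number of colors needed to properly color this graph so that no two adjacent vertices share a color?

The cycle C-A-D-H-B-C has odd length 5, so it cannot be 2-colored; at least 3 colors are needed.
3 colors suffice: color 1 → {C, D, E, J}; color 2 → {A, F, G, H, I}; color 3 → {B}. No two adjacent vertices share a color.

3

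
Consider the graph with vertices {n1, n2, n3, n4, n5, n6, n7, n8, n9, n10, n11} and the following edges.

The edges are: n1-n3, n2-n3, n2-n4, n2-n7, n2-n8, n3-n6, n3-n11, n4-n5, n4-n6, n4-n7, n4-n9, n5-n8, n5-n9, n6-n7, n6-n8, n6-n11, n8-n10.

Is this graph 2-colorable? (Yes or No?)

No

n4, n5, n9 form a triangle, so at least 3 colors are needed.
So 2 colors are not enough.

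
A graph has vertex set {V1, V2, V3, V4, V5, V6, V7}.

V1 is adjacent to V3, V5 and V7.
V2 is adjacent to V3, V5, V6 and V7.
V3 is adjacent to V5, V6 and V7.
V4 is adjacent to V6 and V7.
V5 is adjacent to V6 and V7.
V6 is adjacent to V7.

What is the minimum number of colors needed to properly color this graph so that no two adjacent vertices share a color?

5

V2, V3, V5, V6, V7 are mutually adjacent (a clique of size 5), so at least 5 colors are needed.
One proper 5-coloring: V1=yellow, V2=purple, V3=green, V4=blue, V5=blue, V6=yellow, V7=red. No two adjacent vertices share a color.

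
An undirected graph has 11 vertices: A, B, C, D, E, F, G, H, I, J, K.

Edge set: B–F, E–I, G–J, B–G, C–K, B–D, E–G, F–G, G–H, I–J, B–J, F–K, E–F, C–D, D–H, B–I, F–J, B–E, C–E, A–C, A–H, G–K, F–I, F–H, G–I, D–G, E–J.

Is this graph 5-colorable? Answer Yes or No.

No

B, E, F, G, I, J are mutually adjacent (a clique of size 6), so at least 6 colors are needed.
So 5 colors are not enough.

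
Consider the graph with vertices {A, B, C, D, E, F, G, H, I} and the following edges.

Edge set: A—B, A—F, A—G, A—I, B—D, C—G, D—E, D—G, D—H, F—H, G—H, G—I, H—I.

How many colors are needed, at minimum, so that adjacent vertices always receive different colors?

3

D, G, H are pairwise adjacent, so at least 3 colors are needed.
3 colors suffice: A=3, B=1, C=2, D=2, E=1, F=1, G=1, H=3, I=2. Each edge has distinct colors on its endpoints.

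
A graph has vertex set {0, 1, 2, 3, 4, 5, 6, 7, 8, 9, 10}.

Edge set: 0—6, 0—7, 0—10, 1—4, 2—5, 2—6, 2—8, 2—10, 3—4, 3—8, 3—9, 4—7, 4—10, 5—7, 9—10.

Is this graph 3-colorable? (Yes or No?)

The chromatic number is 3. The cycle 2-10-4-7-5-2 has odd length 5, so it cannot be 2-colored; at least 3 colors are needed.
3 colors suffice: 0=a, 1=b, 2=a, 3=b, 4=a, 5=c, 6=b, 7=b, 8=c, 9=a, 10=b.
That is already a proper 3-coloring.

Yes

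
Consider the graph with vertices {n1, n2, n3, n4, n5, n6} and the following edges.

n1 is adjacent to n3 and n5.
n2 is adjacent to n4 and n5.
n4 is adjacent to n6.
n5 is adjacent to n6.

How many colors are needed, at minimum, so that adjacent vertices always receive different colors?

n4 and n6 are adjacent, so at least 2 colors are needed.
A valid assignment using 2 colors: n1=blue, n2=blue, n3=red, n4=red, n5=red, n6=blue. Each edge has distinct colors on its endpoints.

2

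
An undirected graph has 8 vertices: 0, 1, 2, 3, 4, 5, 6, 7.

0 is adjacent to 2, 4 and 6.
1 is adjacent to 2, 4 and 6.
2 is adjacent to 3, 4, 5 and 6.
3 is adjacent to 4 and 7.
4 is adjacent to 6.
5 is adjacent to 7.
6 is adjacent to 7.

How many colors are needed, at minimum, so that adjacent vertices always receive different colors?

0, 2, 4, 6 are pairwise adjacent (a clique of size 4), so at least 4 colors are needed.
4 colors suffice: color red → {2, 7}; color blue → {4, 5}; color green → {3, 6}; color yellow → {0, 1}. Each edge has distinct colors on its endpoints.

4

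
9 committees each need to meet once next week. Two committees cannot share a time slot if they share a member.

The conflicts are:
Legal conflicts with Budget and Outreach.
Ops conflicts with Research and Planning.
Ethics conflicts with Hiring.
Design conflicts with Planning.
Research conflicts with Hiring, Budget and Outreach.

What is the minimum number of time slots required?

2

Legal and Outreach conflict, so at least 2 time slots are needed.
2 time slots suffice: time slot 1 → {Legal, Ethics, Research, Planning}; time slot 2 → {Ops, Design, Hiring, Budget, Outreach}. Every pair that conflicts lands in different time slots.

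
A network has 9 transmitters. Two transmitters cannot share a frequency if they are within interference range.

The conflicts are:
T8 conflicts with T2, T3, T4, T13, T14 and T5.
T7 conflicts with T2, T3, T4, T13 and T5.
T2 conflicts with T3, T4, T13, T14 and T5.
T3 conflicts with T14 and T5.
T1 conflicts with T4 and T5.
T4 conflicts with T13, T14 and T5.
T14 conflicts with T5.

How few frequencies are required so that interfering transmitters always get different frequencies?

T8, T2, T3, T14, T5 are mutually in conflict, so at least 5 frequencies are needed.
5 frequencies suffice: T8=4, T7=4, T2=1, T3=3, T1=1, T4=3, T13=2, T14=5, T5=2. No two conflicting transmitters share a frequency.

5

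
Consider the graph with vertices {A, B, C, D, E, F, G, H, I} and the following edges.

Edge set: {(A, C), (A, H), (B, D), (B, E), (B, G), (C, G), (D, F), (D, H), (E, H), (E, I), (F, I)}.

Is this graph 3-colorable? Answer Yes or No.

Yes

The chromatic number is 3. The cycle I-E-B-D-F-I has odd length 5, so it cannot be 2-colored; at least 3 colors are needed.
3 colors suffice: color 1 → {B, C, H, I}; color 2 → {A, D, E, G}; color 3 → {F}.
That is already a proper 3-coloring.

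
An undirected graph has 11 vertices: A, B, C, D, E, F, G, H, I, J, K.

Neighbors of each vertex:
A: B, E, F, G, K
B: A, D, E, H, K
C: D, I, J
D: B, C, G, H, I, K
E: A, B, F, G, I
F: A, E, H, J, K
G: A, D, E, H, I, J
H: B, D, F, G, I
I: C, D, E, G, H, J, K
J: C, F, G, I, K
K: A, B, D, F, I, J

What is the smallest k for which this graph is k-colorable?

4

D, G, H, I are pairwise adjacent (a clique of size 4), so at least 4 colors are needed.
4 colors suffice: color red → {B, F, I}; color blue → {C, G, K}; color green → {A, D, J}; color yellow → {E, H}. No two adjacent vertices share a color.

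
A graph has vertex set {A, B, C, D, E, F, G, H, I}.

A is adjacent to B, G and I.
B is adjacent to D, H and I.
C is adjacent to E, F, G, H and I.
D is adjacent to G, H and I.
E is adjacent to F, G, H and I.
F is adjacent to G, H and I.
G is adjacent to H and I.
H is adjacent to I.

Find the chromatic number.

6

C, E, F, G, H, I form a clique, so at least 6 colors are needed.
One proper 6-coloring: A=3, B=2, C=5, D=4, E=6, F=4, G=2, H=3, I=1. No two adjacent vertices share a color.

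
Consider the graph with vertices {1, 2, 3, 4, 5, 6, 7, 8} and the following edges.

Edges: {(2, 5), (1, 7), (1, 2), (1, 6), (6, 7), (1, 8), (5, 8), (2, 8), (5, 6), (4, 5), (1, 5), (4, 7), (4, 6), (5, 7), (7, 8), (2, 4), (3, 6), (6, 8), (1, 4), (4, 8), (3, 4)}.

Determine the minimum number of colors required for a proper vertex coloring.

6

1, 4, 5, 6, 7, 8 form a clique, so at least 6 colors are needed.
6 colors suffice: color a → {4}; color b → {3, 5}; color c → {1}; color d → {8}; color e → {2, 6}; color f → {7}. No two adjacent vertices share a color.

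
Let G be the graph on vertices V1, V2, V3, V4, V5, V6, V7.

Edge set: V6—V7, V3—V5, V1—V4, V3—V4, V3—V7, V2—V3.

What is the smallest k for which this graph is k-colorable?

2

V3 and V5 are adjacent, so at least 2 colors are needed.
2 colors suffice: color 1 → {V1, V3, V6}; color 2 → {V2, V4, V5, V7}. Each edge has distinct colors on its endpoints.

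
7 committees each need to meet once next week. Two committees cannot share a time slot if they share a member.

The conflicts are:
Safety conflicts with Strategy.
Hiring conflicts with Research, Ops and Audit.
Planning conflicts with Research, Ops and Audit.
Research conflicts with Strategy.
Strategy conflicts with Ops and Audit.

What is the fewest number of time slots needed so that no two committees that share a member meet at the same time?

2

Hiring and Research conflict, so at least 2 time slots are needed.
2 time slots suffice: time slot 1 → {Hiring, Planning, Strategy}; time slot 2 → {Safety, Research, Ops, Audit}. No two conflicting committees share a time slot.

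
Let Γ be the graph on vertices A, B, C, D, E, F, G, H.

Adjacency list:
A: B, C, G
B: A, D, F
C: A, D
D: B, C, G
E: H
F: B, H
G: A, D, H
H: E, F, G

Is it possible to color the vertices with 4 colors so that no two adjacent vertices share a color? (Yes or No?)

The chromatic number is 3. The cycle H-G-D-B-F-H has odd length 5, so it cannot be 2-colored; at least 3 colors are needed.
3 colors suffice: color red → {B, C, E, G}; color blue → {A, D, H}; color green → {F}.
Since 4 ≥ 3, a proper 4-coloring certainly exists.

Yes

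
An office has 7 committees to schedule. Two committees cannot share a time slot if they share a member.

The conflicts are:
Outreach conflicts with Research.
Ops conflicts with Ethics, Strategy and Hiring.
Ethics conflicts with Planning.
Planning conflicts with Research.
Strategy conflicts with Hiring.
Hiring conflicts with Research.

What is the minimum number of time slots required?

Ops, Strategy, Hiring all conflict with each other, so at least 3 time slots are needed.
3 time slots suffice: time slot 1 → {Ops, Research}; time slot 2 → {Outreach, Planning, Hiring}; time slot 3 → {Ethics, Strategy}. Every pair that conflicts lands in different time slots.

3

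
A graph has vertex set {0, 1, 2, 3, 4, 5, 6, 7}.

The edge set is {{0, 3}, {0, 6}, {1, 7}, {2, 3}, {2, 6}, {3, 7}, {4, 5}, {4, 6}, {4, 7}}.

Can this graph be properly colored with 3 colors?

The chromatic number is 3. The cycle 6-4-7-3-0-6 has odd length 5, so it cannot be 2-colored; at least 3 colors are needed.
A valid assignment using 3 colors: 0=c, 1=b, 2=c, 3=b, 4=b, 5=a, 6=a, 7=a.
That is already a proper 3-coloring.

Yes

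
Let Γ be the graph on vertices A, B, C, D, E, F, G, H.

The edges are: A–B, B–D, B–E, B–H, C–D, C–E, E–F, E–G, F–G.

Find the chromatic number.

E, F, G are pairwise adjacent, so at least 3 colors are needed.
3 colors suffice: color 1 → {B, C, F}; color 2 → {A, D, E, H}; color 3 → {G}. No two adjacent vertices share a color.

3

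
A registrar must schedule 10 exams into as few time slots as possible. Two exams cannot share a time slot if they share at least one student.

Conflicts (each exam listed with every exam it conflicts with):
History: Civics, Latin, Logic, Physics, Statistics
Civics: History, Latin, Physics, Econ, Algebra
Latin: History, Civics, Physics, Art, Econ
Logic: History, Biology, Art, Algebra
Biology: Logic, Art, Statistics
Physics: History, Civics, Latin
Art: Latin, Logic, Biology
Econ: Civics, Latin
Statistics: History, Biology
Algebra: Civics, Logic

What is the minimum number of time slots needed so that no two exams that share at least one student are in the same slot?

History, Civics, Latin, Physics pairwise conflict, so at least 4 time slots are needed.
A valid assignment using 4 time slots: History=1, Civics=3, Latin=2, Logic=2, Biology=3, Physics=4, Art=1, Econ=1, Statistics=2, Algebra=1. No two conflicting exams share a time slot.

4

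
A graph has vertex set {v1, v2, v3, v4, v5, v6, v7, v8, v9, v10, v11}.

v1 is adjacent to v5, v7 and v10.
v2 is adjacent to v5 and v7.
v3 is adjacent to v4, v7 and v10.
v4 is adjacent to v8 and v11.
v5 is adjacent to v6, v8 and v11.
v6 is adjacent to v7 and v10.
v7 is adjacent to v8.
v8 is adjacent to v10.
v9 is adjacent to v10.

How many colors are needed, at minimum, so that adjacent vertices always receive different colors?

2

v1 and v5 are adjacent, so at least 2 colors are needed.
One proper 2-coloring: v1=2, v2=2, v3=2, v4=1, v5=1, v6=2, v7=1, v8=2, v9=2, v10=1, v11=2. Each edge has distinct colors on its endpoints.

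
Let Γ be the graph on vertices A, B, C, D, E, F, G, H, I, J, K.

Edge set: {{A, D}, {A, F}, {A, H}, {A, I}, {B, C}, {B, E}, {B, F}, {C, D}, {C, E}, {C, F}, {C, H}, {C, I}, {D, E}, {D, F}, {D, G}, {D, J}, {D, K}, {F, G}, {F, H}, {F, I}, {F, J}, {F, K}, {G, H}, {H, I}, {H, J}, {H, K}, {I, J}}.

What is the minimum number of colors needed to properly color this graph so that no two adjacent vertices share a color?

A, F, H, I are mutually adjacent (a clique of size 4), so at least 4 colors are needed.
4 colors suffice: A=3, B=2, C=3, D=2, E=1, F=1, G=3, H=2, I=4, J=3, K=3. No two adjacent vertices share a color.

4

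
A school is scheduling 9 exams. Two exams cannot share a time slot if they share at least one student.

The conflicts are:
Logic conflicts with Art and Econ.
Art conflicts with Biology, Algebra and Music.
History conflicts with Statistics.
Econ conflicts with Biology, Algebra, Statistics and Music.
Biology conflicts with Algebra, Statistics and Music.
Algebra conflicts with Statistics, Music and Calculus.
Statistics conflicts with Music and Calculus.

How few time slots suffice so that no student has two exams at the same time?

5

Econ, Biology, Algebra, Statistics, Music all conflict with each other, so at least 5 time slots are needed.
5 time slots suffice: Logic=2, Art=1, History=2, Econ=5, Biology=3, Algebra=2, Statistics=1, Music=4, Calculus=3. Each listed conflict is separated.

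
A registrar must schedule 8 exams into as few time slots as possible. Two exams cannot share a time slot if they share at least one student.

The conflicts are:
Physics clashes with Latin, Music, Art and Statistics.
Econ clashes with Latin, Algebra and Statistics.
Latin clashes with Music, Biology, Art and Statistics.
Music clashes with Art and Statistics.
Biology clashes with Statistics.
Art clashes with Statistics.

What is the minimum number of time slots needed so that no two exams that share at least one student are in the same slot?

Physics, Latin, Music, Art, Statistics pairwise conflict, so at least 5 time slots are needed.
A valid assignment using 5 time slots: Physics=5, Econ=3, Latin=1, Music=4, Biology=3, Algebra=1, Art=3, Statistics=2. Every pair that conflicts lands in different time slots.

5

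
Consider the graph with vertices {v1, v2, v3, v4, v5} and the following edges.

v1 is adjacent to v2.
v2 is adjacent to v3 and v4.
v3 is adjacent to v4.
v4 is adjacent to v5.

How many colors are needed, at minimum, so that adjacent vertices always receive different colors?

3

v2, v3, v4 are mutually adjacent, so at least 3 colors are needed.
3 colors suffice: color R → {v2, v5}; color B → {v1, v4}; color G → {v3}. Every edge joins two different colors.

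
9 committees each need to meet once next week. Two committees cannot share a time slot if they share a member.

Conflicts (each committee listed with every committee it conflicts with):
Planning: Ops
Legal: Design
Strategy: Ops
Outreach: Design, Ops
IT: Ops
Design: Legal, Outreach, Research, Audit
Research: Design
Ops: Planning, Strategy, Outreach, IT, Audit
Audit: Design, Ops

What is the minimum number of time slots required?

2

Design and Research conflict, so at least 2 time slots are needed.
2 time slots suffice: time slot 1 → {Design, Ops}; time slot 2 → {Planning, Legal, Strategy, Outreach, IT, Research, Audit}. Each listed conflict is separated.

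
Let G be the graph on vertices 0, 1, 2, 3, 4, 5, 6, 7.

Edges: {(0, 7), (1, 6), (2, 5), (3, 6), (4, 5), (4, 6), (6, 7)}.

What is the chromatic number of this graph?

4 and 5 are adjacent, so at least 2 colors are needed.
A valid assignment using 2 colors: 0=red, 1=blue, 2=blue, 3=blue, 4=blue, 5=red, 6=red, 7=blue. Every edge joins two different colors.

2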